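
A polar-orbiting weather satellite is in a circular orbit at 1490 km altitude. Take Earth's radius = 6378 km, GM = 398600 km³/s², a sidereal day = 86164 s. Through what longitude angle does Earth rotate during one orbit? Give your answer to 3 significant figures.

Semi-major axis a = 6378 + 1490 = 7868 km. Period T = 2π√(a³/μ) = 2π√(7868³/398600) = 6945.6 s = 115.76 min.
During one orbit Earth rotates (6945.6 / 86164) × 360° = 29.02°.

29.0°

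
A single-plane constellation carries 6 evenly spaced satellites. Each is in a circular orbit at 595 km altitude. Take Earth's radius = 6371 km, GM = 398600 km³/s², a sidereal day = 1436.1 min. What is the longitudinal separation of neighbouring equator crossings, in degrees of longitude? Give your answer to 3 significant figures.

4.03°

Semi-major axis a = 6371 + 595 = 6966 km. Period T = 2π√(a³/μ) = 2π√(6966³/398600) = 5786.1 s = 96.44 min.
Single-satellite node shift = (5786.1/86166) × 360° = 24.17°.
With 6 satellites evenly phased, successive equator crossings are 24.17/6 = 4.029° apart.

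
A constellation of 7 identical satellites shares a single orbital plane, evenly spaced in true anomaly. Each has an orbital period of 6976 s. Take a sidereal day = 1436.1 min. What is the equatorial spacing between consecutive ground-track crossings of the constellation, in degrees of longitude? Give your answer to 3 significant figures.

4.16°

Single-satellite node shift = (6976.0/86166) × 360° = 29.15°.
With 7 satellites evenly phased, successive equator crossings are 29.15/7 = 4.164° apart.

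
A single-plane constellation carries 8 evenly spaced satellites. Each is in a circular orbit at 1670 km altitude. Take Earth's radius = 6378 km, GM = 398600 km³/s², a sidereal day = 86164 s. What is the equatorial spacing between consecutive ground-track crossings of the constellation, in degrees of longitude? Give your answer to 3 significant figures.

Semi-major axis a = 6378 + 1670 = 8048 km. Period T = 2π√(a³/μ) = 2π√(8048³/398600) = 7185.3 s = 119.75 min.
Single-satellite node shift = (7185.3/86164) × 360° = 30.02°.
With 8 satellites evenly phased, successive equator crossings are 30.02/8 = 3.753° apart.

3.75°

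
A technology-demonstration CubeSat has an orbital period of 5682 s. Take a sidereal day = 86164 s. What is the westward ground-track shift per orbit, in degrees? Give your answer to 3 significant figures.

During one orbit Earth rotates (5682.0 / 86164) × 360° = 23.74°.

23.7°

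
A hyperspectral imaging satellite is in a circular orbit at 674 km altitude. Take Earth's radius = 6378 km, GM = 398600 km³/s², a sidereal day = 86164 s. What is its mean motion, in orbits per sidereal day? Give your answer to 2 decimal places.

14.62

Semi-major axis a = 6378 + 674 = 7052 km. Period T = 2π√(a³/μ) = 2π√(7052³/398600) = 5893.6 s = 98.23 min.
Orbits per sidereal day = 86164 / 5893.6 = 14.620.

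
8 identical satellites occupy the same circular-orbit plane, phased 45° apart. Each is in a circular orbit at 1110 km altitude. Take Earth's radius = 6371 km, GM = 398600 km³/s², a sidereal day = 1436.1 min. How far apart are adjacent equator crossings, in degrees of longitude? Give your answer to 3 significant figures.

3.36°

Semi-major axis a = 6371 + 1110 = 7481 km. Period T = 2π√(a³/μ) = 2π√(7481³/398600) = 6439.5 s = 107.32 min.
Single-satellite node shift = (6439.5/86166) × 360° = 26.90°.
With 8 satellites evenly phased, successive equator crossings are 26.90/8 = 3.363° apart.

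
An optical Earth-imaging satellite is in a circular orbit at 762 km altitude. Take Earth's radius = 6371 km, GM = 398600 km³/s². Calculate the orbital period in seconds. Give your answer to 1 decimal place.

5995.4 seconds

Semi-major axis a = 6371 + 762 = 7133 km. Period T = 2π√(a³/μ) = 2π√(7133³/398600) = 5995.4 s = 99.92 min.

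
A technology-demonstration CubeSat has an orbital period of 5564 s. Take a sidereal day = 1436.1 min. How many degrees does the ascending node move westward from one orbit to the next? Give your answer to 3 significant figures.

During one orbit Earth rotates (5564.0 / 86166) × 360° = 23.25°.

23.2°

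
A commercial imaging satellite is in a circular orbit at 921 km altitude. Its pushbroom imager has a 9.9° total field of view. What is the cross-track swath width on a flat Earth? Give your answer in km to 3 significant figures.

Half-angle = 9.9°/2 = 4.95°.
Swath width ≈ 2h·tan(θ/2) = 2 × 921 × tan(4.95°) = 159.5 km.

160 km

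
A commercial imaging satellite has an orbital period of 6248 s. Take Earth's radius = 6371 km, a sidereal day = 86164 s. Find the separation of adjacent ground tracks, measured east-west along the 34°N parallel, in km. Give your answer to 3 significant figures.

Node shift per orbit = (6248.0/86164) × 360° = 26.10°.
Equatorial spacing = 26.10 × 111.2 km/° = 2903 km.
At 34° latitude, spacing = 2903 × cos(34°) = 2406 km.

2410 km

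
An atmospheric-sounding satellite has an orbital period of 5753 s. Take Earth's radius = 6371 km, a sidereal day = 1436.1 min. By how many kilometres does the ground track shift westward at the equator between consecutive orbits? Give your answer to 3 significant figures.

During one orbit Earth rotates (5753.0 / 86166) × 360° = 24.04°.
At the equator that is 24.04° × (2π·6371/360) km/° = 24.04 × 111.2 = 2673 km.

2670 km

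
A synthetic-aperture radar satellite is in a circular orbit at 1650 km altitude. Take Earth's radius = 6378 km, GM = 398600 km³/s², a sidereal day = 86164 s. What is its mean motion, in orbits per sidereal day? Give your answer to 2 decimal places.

12.04

Semi-major axis a = 6378 + 1650 = 8028 km. Period T = 2π√(a³/μ) = 2π√(8028³/398600) = 7158.5 s = 119.31 min.
Orbits per sidereal day = 86164 / 7158.5 = 12.037.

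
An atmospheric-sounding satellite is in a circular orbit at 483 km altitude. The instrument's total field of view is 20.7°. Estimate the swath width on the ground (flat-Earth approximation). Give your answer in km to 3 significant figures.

Half-angle = 20.7°/2 = 10.35°.
Swath width ≈ 2h·tan(θ/2) = 2 × 483 × tan(10.35°) = 176.4 km.

176 km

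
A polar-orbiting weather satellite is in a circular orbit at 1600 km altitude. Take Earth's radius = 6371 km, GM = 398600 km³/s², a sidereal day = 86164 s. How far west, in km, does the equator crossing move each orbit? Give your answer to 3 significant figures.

Semi-major axis a = 6371 + 1600 = 7971 km. Period T = 2π√(a³/μ) = 2π√(7971³/398600) = 7082.4 s = 118.04 min.
During one orbit Earth rotates (7082.4 / 86164) × 360° = 29.59°.
At the equator that is 29.59° × (2π·6371/360) km/° = 29.59 × 111.2 = 3290 km.

3290 km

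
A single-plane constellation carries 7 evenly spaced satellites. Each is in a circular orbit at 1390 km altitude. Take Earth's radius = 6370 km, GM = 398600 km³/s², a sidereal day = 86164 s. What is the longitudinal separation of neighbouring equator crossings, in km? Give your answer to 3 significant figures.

Semi-major axis a = 6370 + 1390 = 7760 km. Period T = 2π√(a³/μ) = 2π√(7760³/398600) = 6803.1 s = 113.38 min.
Single-satellite node shift = (6803.1/86164) × 360° = 28.42°.
With 7 satellites evenly phased, successive equator crossings are 28.42/7 = 4.061° apart.
That is 4.061 × 111.2 = 451 km at the equator.

451 km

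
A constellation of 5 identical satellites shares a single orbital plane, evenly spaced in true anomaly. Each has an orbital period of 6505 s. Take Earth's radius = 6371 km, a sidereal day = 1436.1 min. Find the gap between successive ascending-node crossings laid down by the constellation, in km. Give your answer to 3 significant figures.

Single-satellite node shift = (6505.0/86166) × 360° = 27.18°.
With 5 satellites evenly phased, successive equator crossings are 27.18/5 = 5.436° apart.
That is 5.436 × 111.2 = 604 km at the equator.

604 km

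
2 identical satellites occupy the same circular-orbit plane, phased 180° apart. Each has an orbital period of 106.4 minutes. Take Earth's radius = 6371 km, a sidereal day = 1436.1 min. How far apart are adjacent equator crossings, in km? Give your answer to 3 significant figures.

1480 km

T = 106.4 min = 6384.0 s.
Single-satellite node shift = (6384.0/86166) × 360° = 26.67°.
With 2 satellites evenly phased, successive equator crossings are 26.67/2 = 13.336° apart.
That is 13.336 × 111.2 = 1483 km at the equator.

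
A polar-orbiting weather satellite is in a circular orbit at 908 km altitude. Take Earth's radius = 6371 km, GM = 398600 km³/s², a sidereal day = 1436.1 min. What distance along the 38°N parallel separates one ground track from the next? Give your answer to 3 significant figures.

Semi-major axis a = 6371 + 908 = 7279 km. Period T = 2π√(a³/μ) = 2π√(7279³/398600) = 6180.4 s = 103.01 min.
Node shift per orbit = (6180.4/86166) × 360° = 25.82°.
Equatorial spacing = 25.82 × 111.2 km/° = 2871 km.
At 38° latitude, spacing = 2871 × cos(38°) = 2263 km.

2260 km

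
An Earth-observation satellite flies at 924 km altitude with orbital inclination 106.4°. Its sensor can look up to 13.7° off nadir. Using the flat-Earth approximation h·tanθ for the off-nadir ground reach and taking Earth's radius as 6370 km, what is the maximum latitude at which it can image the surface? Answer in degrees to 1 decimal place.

Retrograde orbit: the ground track reaches ±(180° − i) = ±(180 − 106.4) = ±73.6°.
Sensor half-swath on the ground ≈ 924·tan(13.7°) = 225 km = 2.03° of latitude.
Maximum observable latitude ≈ 73.6 + 2.03 = 75.6°.

75.6°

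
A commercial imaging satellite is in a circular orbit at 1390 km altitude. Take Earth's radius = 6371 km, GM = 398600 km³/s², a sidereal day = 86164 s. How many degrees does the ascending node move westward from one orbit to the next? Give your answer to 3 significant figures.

Semi-major axis a = 6371 + 1390 = 7761 km. Period T = 2π√(a³/μ) = 2π√(7761³/398600) = 6804.4 s = 113.41 min.
During one orbit Earth rotates (6804.4 / 86164) × 360° = 28.43°.

28.4°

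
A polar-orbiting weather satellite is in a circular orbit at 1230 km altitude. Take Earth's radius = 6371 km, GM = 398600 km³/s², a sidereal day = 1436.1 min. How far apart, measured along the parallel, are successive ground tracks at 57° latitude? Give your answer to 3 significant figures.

1670 km

Semi-major axis a = 6371 + 1230 = 7601 km. Period T = 2π√(a³/μ) = 2π√(7601³/398600) = 6595.0 s = 109.92 min.
Node shift per orbit = (6595.0/86166) × 360° = 27.55°.
Equatorial spacing = 27.55 × 111.2 km/° = 3064 km.
At 57° latitude, spacing = 3064 × cos(57°) = 1669 km.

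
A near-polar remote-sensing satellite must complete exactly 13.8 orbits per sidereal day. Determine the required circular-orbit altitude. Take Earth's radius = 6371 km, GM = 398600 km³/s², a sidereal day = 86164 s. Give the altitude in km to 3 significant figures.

Required period T = 86164 / 13.8 = 6243.8 s.
From T = 2π√(a³/μ): a = (μ T²/4π²)^(1/3) = (398600 × 6243.8² / 4π²)^(1/3) = 7329 km.
Altitude h = a − R = 7329 − 6371 = 958 km.

958 km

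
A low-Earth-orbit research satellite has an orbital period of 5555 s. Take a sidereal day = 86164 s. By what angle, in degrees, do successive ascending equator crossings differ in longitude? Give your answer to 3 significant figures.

23.2°

During one orbit Earth rotates (5555.0 / 86164) × 360° = 23.21°.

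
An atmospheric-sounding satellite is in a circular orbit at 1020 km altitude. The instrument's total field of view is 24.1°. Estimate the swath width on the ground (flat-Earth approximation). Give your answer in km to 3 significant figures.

435 km

Half-angle = 24.1°/2 = 12.05°.
Swath width ≈ 2h·tan(θ/2) = 2 × 1020 × tan(12.05°) = 435.5 km.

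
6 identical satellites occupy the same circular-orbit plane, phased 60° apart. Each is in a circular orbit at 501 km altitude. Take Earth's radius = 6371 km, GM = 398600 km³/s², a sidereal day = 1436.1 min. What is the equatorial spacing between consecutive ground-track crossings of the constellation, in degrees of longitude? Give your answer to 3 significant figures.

Semi-major axis a = 6371 + 501 = 6872 km. Period T = 2π√(a³/μ) = 2π√(6872³/398600) = 5669.4 s = 94.49 min.
Single-satellite node shift = (5669.4/86166) × 360° = 23.69°.
With 6 satellites evenly phased, successive equator crossings are 23.69/6 = 3.948° apart.

3.95°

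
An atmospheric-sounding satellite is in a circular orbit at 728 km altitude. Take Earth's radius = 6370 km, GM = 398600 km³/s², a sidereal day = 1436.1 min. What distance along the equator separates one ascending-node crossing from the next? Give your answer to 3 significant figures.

Semi-major axis a = 6370 + 728 = 7098 km. Period T = 2π√(a³/μ) = 2π√(7098³/398600) = 5951.3 s = 99.19 min.
During one orbit Earth rotates (5951.3 / 86166) × 360° = 24.86°.
At the equator that is 24.86° × (2π·6370/360) km/° = 24.86 × 111.2 = 2764 km.

2760 km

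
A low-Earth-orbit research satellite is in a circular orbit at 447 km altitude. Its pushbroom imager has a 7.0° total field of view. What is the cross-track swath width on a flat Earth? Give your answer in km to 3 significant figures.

54.7 km

Half-angle = 7.0°/2 = 3.5°.
Swath width ≈ 2h·tan(θ/2) = 2 × 447 × tan(3.5°) = 54.7 km.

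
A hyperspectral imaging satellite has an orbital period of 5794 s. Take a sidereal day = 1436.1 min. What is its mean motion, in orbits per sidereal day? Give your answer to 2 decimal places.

14.87

Orbits per sidereal day = 86166 / 5794.0 = 14.872.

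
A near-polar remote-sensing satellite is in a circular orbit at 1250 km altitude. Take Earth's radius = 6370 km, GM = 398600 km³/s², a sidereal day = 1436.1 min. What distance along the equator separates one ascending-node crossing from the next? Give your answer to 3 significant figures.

3070 km

Semi-major axis a = 6370 + 1250 = 7620 km. Period T = 2π√(a³/μ) = 2π√(7620³/398600) = 6619.8 s = 110.33 min.
During one orbit Earth rotates (6619.8 / 86166) × 360° = 27.66°.
At the equator that is 27.66° × (2π·6370/360) km/° = 27.66 × 111.2 = 3075 km.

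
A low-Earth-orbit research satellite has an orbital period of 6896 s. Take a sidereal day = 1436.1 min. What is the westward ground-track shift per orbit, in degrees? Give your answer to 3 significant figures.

During one orbit Earth rotates (6896.0 / 86166) × 360° = 28.81°.

28.8°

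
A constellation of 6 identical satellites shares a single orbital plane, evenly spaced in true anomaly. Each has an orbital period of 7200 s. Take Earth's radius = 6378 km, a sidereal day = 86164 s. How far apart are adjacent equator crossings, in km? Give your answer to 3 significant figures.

558 km

Single-satellite node shift = (7200.0/86164) × 360° = 30.08°.
With 6 satellites evenly phased, successive equator crossings are 30.08/6 = 5.014° apart.
That is 5.014 × 111.3 = 558 km at the equator.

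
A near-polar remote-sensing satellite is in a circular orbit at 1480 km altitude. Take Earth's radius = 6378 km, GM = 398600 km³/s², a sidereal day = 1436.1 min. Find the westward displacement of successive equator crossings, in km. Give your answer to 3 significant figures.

Semi-major axis a = 6378 + 1480 = 7858 km. Period T = 2π√(a³/μ) = 2π√(7858³/398600) = 6932.3 s = 115.54 min.
During one orbit Earth rotates (6932.3 / 86166) × 360° = 28.96°.
At the equator that is 28.96° × (2π·6378/360) km/° = 28.96 × 111.3 = 3224 km.

3220 km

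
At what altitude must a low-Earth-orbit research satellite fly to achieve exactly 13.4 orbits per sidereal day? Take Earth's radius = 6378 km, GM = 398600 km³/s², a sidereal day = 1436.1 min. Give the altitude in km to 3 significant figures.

Required period T = 86166 / 13.4 = 6430.3 s.
From T = 2π√(a³/μ): a = (μ T²/4π²)^(1/3) = (398600 × 6430.3² / 4π²)^(1/3) = 7474 km.
Altitude h = a − R = 7474 − 6378 = 1096 km.

1100 km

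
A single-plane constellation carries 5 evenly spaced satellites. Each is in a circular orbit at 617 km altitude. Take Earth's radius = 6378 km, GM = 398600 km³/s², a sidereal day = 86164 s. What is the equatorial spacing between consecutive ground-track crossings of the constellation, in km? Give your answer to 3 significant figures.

Semi-major axis a = 6378 + 617 = 6995 km. Period T = 2π√(a³/μ) = 2π√(6995³/398600) = 5822.3 s = 97.04 min.
Single-satellite node shift = (5822.3/86164) × 360° = 24.33°.
With 5 satellites evenly phased, successive equator crossings are 24.33/5 = 4.865° apart.
That is 4.865 × 111.3 = 542 km at the equator.

542 km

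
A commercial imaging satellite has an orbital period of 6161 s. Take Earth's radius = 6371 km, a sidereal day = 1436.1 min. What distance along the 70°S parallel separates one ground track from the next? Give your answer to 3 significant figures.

979 km

Node shift per orbit = (6161.0/86166) × 360° = 25.74°.
Equatorial spacing = 25.74 × 111.2 km/° = 2862 km.
At 70° latitude, spacing = 2862 × cos(70°) = 979 km.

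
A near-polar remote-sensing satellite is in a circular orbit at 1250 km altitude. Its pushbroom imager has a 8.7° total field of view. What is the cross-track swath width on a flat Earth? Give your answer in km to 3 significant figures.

Half-angle = 8.7°/2 = 4.35°.
Swath width ≈ 2h·tan(θ/2) = 2 × 1250 × tan(4.35°) = 190.2 km.

190 km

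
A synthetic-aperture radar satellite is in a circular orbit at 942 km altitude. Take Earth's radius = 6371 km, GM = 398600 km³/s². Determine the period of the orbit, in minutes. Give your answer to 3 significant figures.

104 min

Semi-major axis a = 6371 + 942 = 7313 km. Period T = 2π√(a³/μ) = 2π√(7313³/398600) = 6223.8 s = 103.73 min.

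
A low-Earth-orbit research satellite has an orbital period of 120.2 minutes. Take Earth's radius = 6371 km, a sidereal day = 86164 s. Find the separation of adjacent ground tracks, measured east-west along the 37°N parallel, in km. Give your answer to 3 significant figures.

2680 km

T = 120.2 min = 7212.0 s.
Node shift per orbit = (7212.0/86164) × 360° = 30.13°.
Equatorial spacing = 30.13 × 111.2 km/° = 3351 km.
At 37° latitude, spacing = 3351 × cos(37°) = 2676 km.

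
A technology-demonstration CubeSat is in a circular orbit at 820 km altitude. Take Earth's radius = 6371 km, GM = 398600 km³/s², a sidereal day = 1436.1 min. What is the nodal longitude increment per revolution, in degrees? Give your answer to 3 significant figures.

25.4°

Semi-major axis a = 6371 + 820 = 7191 km. Period T = 2π√(a³/μ) = 2π√(7191³/398600) = 6068.7 s = 101.14 min.
During one orbit Earth rotates (6068.7 / 86166) × 360° = 25.35°.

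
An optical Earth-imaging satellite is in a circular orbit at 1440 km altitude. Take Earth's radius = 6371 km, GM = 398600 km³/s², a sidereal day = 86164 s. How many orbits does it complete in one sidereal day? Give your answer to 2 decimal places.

Semi-major axis a = 6371 + 1440 = 7811 km. Period T = 2π√(a³/μ) = 2π√(7811³/398600) = 6870.2 s = 114.50 min.
Orbits per sidereal day = 86164 / 6870.2 = 12.542.

12.54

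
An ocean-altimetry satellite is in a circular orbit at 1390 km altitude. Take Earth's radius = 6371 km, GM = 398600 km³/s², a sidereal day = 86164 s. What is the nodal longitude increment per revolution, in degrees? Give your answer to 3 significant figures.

Semi-major axis a = 6371 + 1390 = 7761 km. Period T = 2π√(a³/μ) = 2π√(7761³/398600) = 6804.4 s = 113.41 min.
During one orbit Earth rotates (6804.4 / 86164) × 360° = 28.43°.

28.4°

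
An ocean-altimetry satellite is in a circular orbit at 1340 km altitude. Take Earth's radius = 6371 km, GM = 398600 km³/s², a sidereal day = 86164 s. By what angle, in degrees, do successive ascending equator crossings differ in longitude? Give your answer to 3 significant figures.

Semi-major axis a = 6371 + 1340 = 7711 km. Period T = 2π√(a³/μ) = 2π√(7711³/398600) = 6738.7 s = 112.31 min.
During one orbit Earth rotates (6738.7 / 86164) × 360° = 28.15°.

28.2°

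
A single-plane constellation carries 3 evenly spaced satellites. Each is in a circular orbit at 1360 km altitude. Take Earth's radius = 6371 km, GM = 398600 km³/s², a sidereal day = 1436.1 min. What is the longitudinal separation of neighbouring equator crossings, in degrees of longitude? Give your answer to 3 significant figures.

Semi-major axis a = 6371 + 1360 = 7731 km. Period T = 2π√(a³/μ) = 2π√(7731³/398600) = 6765.0 s = 112.75 min.
Single-satellite node shift = (6765.0/86166) × 360° = 28.26°.
With 3 satellites evenly phased, successive equator crossings are 28.26/3 = 9.421° apart.

9.42°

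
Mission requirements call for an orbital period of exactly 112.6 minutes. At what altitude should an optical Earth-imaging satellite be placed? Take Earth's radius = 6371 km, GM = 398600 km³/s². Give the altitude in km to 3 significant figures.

1350 km

T = 112.6 min = 6756.0 s.
From T = 2π√(a³/μ): a = (μ T²/4π²)^(1/3) = (398600 × 6756.0² / 4π²)^(1/3) = 7724 km.
Altitude h = a − R = 7724 − 6371 = 1353 km.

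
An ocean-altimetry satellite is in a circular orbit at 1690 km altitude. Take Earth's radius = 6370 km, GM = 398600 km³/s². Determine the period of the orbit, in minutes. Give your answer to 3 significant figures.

120 min

Semi-major axis a = 6370 + 1690 = 8060 km. Period T = 2π√(a³/μ) = 2π√(8060³/398600) = 7201.3 s = 120.02 min.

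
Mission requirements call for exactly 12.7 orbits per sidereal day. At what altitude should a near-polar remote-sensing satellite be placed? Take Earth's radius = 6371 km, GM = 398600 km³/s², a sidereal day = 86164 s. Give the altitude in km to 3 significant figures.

1370 km

Required period T = 86164 / 12.7 = 6784.6 s.
From T = 2π√(a³/μ): a = (μ T²/4π²)^(1/3) = (398600 × 6784.6² / 4π²)^(1/3) = 7746 km.
Altitude h = a − R = 7746 − 6371 = 1375 km.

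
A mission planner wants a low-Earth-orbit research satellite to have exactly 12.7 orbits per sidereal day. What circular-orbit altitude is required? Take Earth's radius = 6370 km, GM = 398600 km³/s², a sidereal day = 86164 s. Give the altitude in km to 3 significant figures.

1380 km

Required period T = 86164 / 12.7 = 6784.6 s.
From T = 2π√(a³/μ): a = (μ T²/4π²)^(1/3) = (398600 × 6784.6² / 4π²)^(1/3) = 7746 km.
Altitude h = a − R = 7746 − 6370 = 1376 km.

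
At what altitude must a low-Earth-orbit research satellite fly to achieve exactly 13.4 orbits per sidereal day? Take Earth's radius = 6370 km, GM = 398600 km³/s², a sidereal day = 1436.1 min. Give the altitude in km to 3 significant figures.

Required period T = 86166 / 13.4 = 6430.3 s.
From T = 2π√(a³/μ): a = (μ T²/4π²)^(1/3) = (398600 × 6430.3² / 4π²)^(1/3) = 7474 km.
Altitude h = a − R = 7474 − 6370 = 1104 km.

1100 km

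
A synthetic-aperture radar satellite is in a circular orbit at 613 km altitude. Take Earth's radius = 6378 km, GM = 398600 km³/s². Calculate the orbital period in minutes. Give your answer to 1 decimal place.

Semi-major axis a = 6378 + 613 = 6991 km. Period T = 2π√(a³/μ) = 2π√(6991³/398600) = 5817.3 s = 96.95 min.

97.0 min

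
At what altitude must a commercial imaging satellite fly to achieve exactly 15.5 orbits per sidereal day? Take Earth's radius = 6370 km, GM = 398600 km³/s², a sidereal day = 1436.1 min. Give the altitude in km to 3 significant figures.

Required period T = 86166 / 15.5 = 5559.1 s.
From T = 2π√(a³/μ): a = (μ T²/4π²)^(1/3) = (398600 × 5559.1² / 4π²)^(1/3) = 6783 km.
Altitude h = a − R = 6783 − 6370 = 413 km.

413 km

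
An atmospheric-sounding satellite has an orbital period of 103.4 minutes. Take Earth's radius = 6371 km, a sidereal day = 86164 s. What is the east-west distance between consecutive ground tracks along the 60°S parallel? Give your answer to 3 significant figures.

1440 km

T = 103.4 min = 6204.0 s.
Node shift per orbit = (6204.0/86164) × 360° = 25.92°.
Equatorial spacing = 25.92 × 111.2 km/° = 2882 km.
At 60° latitude, spacing = 2882 × cos(60°) = 1441 km.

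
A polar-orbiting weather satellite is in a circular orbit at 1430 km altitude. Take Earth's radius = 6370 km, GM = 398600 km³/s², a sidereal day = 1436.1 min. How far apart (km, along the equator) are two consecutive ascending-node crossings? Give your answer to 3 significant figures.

3180 km

Semi-major axis a = 6370 + 1430 = 7800 km. Period T = 2π√(a³/μ) = 2π√(7800³/398600) = 6855.7 s = 114.26 min.
During one orbit Earth rotates (6855.7 / 86166) × 360° = 28.64°.
At the equator that is 28.64° × (2π·6370/360) km/° = 28.64 × 111.2 = 3184 km.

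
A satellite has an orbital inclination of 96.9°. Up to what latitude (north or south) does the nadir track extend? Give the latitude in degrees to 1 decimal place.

83.1°

Retrograde orbit: the ground track reaches ±(180° − i) = ±(180 − 96.9) = ±83.1°.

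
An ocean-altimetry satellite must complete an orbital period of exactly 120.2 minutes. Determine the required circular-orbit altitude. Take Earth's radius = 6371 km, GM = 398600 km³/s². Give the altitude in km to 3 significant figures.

T = 120.2 min = 7212.0 s.
From T = 2π√(a³/μ): a = (μ T²/4π²)^(1/3) = (398600 × 7212.0² / 4π²)^(1/3) = 8068 km.
Altitude h = a − R = 8068 − 6371 = 1697 km.

1700 km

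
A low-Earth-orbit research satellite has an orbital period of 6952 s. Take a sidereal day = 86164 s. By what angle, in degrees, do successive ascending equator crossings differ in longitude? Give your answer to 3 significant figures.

29.0°

During one orbit Earth rotates (6952.0 / 86164) × 360° = 29.05°.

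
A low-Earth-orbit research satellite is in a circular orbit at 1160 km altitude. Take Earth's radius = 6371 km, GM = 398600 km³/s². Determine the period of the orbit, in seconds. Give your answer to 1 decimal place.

Semi-major axis a = 6371 + 1160 = 7531 km. Period T = 2π√(a³/μ) = 2π√(7531³/398600) = 6504.1 s = 108.40 min.

6504.1 seconds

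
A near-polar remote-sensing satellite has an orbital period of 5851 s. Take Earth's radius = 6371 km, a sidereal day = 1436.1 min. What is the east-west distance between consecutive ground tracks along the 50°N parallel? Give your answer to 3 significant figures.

Node shift per orbit = (5851.0/86166) × 360° = 24.45°.
Equatorial spacing = 24.45 × 111.2 km/° = 2718 km.
At 50° latitude, spacing = 2718 × cos(50°) = 1747 km.

1750 km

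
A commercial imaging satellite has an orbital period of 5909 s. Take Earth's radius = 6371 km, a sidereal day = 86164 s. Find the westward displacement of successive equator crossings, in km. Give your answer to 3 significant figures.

During one orbit Earth rotates (5909.0 / 86164) × 360° = 24.69°.
At the equator that is 24.69° × (2π·6371/360) km/° = 24.69 × 111.2 = 2745 km.

2750 km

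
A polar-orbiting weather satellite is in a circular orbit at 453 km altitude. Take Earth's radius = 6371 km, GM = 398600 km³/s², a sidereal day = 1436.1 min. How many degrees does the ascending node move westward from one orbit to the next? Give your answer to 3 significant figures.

23.4°

Semi-major axis a = 6371 + 453 = 6824 km. Period T = 2π√(a³/μ) = 2π√(6824³/398600) = 5610.1 s = 93.50 min.
During one orbit Earth rotates (5610.1 / 86166) × 360° = 23.44°.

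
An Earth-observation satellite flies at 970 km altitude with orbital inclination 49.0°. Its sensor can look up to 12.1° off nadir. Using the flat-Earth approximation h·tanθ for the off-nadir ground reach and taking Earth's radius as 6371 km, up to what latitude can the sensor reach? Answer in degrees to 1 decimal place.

50.9°

For a prograde orbit the ground track reaches latitude ±i = ±49.0°.
Sensor half-swath on the ground ≈ 970·tan(12.1°) = 208 km = 1.87° of latitude.
Maximum observable latitude ≈ 49.0 + 1.87 = 50.9°.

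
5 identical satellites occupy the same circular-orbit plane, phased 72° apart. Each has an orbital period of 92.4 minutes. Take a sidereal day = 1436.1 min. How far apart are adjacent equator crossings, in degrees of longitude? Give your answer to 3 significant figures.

4.63°

T = 92.4 min = 5544.0 s.
Single-satellite node shift = (5544.0/86166) × 360° = 23.16°.
With 5 satellites evenly phased, successive equator crossings are 23.16/5 = 4.633° apart.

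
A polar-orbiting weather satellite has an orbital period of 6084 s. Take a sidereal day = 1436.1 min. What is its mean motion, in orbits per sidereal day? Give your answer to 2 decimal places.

14.16

Orbits per sidereal day = 86166 / 6084.0 = 14.163.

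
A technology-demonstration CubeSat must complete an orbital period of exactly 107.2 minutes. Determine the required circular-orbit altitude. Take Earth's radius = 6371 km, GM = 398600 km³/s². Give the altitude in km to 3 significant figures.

T = 107.2 min = 6432.0 s.
From T = 2π√(a³/μ): a = (μ T²/4π²)^(1/3) = (398600 × 6432.0² / 4π²)^(1/3) = 7475 km.
Altitude h = a − R = 7475 − 6371 = 1104 km.

1100 km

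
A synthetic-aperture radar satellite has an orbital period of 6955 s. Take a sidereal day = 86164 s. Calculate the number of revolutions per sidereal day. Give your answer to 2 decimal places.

Orbits per sidereal day = 86164 / 6955.0 = 12.389.

12.39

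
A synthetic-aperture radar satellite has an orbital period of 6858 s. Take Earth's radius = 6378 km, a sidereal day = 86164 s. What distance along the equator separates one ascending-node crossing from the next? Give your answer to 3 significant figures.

3190 km

During one orbit Earth rotates (6858.0 / 86164) × 360° = 28.65°.
At the equator that is 28.65° × (2π·6378/360) km/° = 28.65 × 111.3 = 3190 km.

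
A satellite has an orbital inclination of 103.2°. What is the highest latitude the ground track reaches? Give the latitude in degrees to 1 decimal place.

76.8°

Retrograde orbit: the ground track reaches ±(180° − i) = ±(180 − 103.2) = ±76.8°.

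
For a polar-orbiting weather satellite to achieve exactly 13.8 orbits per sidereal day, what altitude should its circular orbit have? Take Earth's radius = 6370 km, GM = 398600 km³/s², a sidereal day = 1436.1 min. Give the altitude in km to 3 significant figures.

959 km

Required period T = 86166 / 13.8 = 6243.9 s.
From T = 2π√(a³/μ): a = (μ T²/4π²)^(1/3) = (398600 × 6243.9² / 4π²)^(1/3) = 7329 km.
Altitude h = a − R = 7329 − 6370 = 959 km.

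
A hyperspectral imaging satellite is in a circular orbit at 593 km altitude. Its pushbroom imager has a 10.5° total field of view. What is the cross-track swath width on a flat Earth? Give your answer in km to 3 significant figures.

Half-angle = 10.5°/2 = 5.25°.
Swath width ≈ 2h·tan(θ/2) = 2 × 593 × tan(5.25°) = 109.0 km.

109 km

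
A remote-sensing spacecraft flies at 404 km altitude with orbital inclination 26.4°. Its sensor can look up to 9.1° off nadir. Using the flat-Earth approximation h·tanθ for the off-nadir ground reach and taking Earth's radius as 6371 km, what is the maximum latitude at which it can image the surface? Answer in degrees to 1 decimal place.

27.0°

For a prograde orbit the ground track reaches latitude ±i = ±26.4°.
Sensor half-swath on the ground ≈ 404·tan(9.1°) = 65 km = 0.58° of latitude.
Maximum observable latitude ≈ 26.4 + 0.58 = 27.0°.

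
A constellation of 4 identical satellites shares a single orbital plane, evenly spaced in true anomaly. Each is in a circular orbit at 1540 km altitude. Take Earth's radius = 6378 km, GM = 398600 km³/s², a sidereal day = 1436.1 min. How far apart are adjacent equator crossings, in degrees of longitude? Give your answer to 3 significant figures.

Semi-major axis a = 6378 + 1540 = 7918 km. Period T = 2π√(a³/μ) = 2π√(7918³/398600) = 7011.9 s = 116.86 min.
Single-satellite node shift = (7011.9/86166) × 360° = 29.30°.
With 4 satellites evenly phased, successive equator crossings are 29.30/4 = 7.324° apart.

7.32°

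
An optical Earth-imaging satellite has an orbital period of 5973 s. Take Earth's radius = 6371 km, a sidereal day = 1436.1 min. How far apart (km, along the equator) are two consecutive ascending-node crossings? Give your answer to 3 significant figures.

During one orbit Earth rotates (5973.0 / 86166) × 360° = 24.96°.
At the equator that is 24.96° × (2π·6371/360) km/° = 24.96 × 111.2 = 2775 km.

2770 km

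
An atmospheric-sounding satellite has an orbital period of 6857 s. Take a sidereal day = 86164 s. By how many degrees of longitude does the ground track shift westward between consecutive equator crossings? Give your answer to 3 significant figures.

28.6°

During one orbit Earth rotates (6857.0 / 86164) × 360° = 28.65°.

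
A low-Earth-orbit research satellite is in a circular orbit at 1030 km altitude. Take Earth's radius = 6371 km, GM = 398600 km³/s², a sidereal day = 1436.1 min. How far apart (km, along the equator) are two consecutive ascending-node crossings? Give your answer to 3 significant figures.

2940 km

Semi-major axis a = 6371 + 1030 = 7401 km. Period T = 2π√(a³/μ) = 2π√(7401³/398600) = 6336.5 s = 105.61 min.
During one orbit Earth rotates (6336.5 / 86166) × 360° = 26.47°.
At the equator that is 26.47° × (2π·6371/360) km/° = 26.47 × 111.2 = 2944 km.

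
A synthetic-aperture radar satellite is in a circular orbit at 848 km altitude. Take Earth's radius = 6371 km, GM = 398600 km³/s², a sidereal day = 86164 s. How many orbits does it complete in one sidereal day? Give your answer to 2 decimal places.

Semi-major axis a = 6371 + 848 = 7219 km. Period T = 2π√(a³/μ) = 2π√(7219³/398600) = 6104.2 s = 101.74 min.
Orbits per sidereal day = 86164 / 6104.2 = 14.116.

14.12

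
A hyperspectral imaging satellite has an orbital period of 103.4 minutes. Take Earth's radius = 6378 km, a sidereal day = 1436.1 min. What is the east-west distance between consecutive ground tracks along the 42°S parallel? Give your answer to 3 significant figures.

T = 103.4 min = 6204.0 s.
Node shift per orbit = (6204.0/86166) × 360° = 25.92°.
Equatorial spacing = 25.92 × 111.3 km/° = 2885 km.
At 42° latitude, spacing = 2885 × cos(42°) = 2144 km.

2140 km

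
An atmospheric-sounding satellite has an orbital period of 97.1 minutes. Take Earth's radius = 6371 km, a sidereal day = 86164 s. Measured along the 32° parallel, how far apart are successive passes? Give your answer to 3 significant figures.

2300 km

T = 97.1 min = 5826.0 s.
Node shift per orbit = (5826.0/86164) × 360° = 24.34°.
Equatorial spacing = 24.34 × 111.2 km/° = 2707 km.
At 32° latitude, spacing = 2707 × cos(32°) = 2295 km.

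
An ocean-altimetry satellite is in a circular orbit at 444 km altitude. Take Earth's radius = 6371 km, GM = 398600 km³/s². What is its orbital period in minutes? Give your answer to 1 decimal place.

93.3 min

Semi-major axis a = 6371 + 444 = 6815 km. Period T = 2π√(a³/μ) = 2π√(6815³/398600) = 5599.0 s = 93.32 min.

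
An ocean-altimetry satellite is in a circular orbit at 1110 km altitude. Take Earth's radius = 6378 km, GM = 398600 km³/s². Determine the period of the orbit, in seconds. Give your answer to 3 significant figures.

Semi-major axis a = 6378 + 1110 = 7488 km. Period T = 2π√(a³/μ) = 2π√(7488³/398600) = 6448.5 s = 107.48 min.

6450 seconds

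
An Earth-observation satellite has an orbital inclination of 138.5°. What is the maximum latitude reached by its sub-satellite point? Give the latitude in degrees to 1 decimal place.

41.5°

Retrograde orbit: the ground track reaches ±(180° − i) = ±(180 − 138.5) = ±41.5°.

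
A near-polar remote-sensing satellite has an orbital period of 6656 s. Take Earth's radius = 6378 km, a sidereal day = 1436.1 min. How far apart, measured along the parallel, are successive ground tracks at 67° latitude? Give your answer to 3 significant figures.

Node shift per orbit = (6656.0/86166) × 360° = 27.81°.
Equatorial spacing = 27.81 × 111.3 km/° = 3096 km.
At 67° latitude, spacing = 3096 × cos(67°) = 1210 km.

1210 km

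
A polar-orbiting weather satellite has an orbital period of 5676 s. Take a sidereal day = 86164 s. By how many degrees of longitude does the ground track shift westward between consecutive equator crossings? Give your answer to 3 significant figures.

23.7°

During one orbit Earth rotates (5676.0 / 86164) × 360° = 23.71°.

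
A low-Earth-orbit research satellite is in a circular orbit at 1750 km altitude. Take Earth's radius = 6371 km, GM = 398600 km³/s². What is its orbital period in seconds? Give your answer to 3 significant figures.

7280 seconds

Semi-major axis a = 6371 + 1750 = 8121 km. Period T = 2π√(a³/μ) = 2π√(8121³/398600) = 7283.3 s = 121.39 min.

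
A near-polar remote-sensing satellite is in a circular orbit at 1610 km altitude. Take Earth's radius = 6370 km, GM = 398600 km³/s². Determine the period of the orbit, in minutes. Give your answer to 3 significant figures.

118 min

Semi-major axis a = 6370 + 1610 = 7980 km. Period T = 2π√(a³/μ) = 2π√(7980³/398600) = 7094.4 s = 118.24 min.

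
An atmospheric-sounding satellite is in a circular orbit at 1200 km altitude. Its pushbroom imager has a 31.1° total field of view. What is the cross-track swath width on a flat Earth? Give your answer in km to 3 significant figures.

668 km

Half-angle = 31.1°/2 = 15.55°.
Swath width ≈ 2h·tan(θ/2) = 2 × 1200 × tan(15.55°) = 667.8 km.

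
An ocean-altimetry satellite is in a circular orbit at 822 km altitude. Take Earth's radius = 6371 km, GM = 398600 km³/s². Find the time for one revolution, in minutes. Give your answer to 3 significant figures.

101 min

Semi-major axis a = 6371 + 822 = 7193 km. Period T = 2π√(a³/μ) = 2π√(7193³/398600) = 6071.2 s = 101.19 min.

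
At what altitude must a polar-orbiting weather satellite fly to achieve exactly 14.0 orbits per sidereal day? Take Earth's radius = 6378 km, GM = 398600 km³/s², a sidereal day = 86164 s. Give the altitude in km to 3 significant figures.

Required period T = 86164 / 14.0 = 6154.6 s.
From T = 2π√(a³/μ): a = (μ T²/4π²)^(1/3) = (398600 × 6154.6² / 4π²)^(1/3) = 7259 km.
Altitude h = a − R = 7259 − 6378 = 881 km.

881 km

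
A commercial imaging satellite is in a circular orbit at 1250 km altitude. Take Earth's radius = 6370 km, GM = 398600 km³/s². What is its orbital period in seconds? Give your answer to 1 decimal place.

Semi-major axis a = 6370 + 1250 = 7620 km. Period T = 2π√(a³/μ) = 2π√(7620³/398600) = 6619.8 s = 110.33 min.

6619.8 seconds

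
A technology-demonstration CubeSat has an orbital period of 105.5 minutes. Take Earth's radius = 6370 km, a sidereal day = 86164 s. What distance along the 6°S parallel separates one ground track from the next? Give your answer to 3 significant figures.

T = 105.5 min = 6330.0 s.
Node shift per orbit = (6330.0/86164) × 360° = 26.45°.
Equatorial spacing = 26.45 × 111.2 km/° = 2940 km.
At 6° latitude, spacing = 2940 × cos(6°) = 2924 km.

2920 km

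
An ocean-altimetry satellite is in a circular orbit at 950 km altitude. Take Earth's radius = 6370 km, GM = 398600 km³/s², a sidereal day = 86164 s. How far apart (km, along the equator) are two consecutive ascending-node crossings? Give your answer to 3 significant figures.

2900 km

Semi-major axis a = 6370 + 950 = 7320 km. Period T = 2π√(a³/μ) = 2π√(7320³/398600) = 6232.7 s = 103.88 min.
During one orbit Earth rotates (6232.7 / 86164) × 360° = 26.04°.
At the equator that is 26.04° × (2π·6370/360) km/° = 26.04 × 111.2 = 2895 km.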